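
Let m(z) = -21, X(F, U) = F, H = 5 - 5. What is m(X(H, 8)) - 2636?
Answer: -2657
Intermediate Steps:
H = 0
m(X(H, 8)) - 2636 = -21 - 2636 = -2657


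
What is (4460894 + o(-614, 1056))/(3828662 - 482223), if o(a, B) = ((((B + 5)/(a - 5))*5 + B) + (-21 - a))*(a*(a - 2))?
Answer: 386819776810/2071445741 ≈ 186.74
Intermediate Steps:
o(a, B) = a*(-2 + a)*(-21 + B - a + 5*(5 + B)/(-5 + a)) (o(a, B) = ((((5 + B)/(-5 + a))*5 + B) + (-21 - a))*(a*(-2 + a)) = ((5*(5 + B)/(-5 + a) + B) + (-21 - a))*(a*(-2 + a)) = ((B + 5*(5 + B)/(-5 + a)) + (-21 - a))*(a*(-2 + a)) = (-21 + B - a + 5*(5 + B)/(-5 + a))*(a*(-2 + a)) = a*(-2 + a)*(-21 + B - a + 5*(5 + B)/(-5 + a)))
(4460894 + o(-614, 1056))/(3828662 - 482223) = (4460894 - 614*(-260 - 1*(-614)³ - 14*(-614)² + 162*(-614) + 1056*(-614)² - 2*1056*(-614))/(-5 - 614))/(3828662 - 482223) = (4460894 - 614*(-260 - 1*(-231475544) - 14*376996 - 99468 + 1056*376996 + 1296768)/(-619))/3346439 = (4460894 - 614*(-1/619)*(-260 + 231475544 - 5277944 - 99468 + 398107776 + 1296768))*(1/3346439) = (4460894 - 614*(-1/619)*625502416)*(1/3346439) = (4460894 + 384058483424/619)*(1/3346439) = (386819776810/619)*(1/3346439) = 386819776810/2071445741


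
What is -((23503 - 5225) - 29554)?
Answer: 11276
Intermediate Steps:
-((23503 - 5225) - 29554) = -(18278 - 29554) = -1*(-11276) = 11276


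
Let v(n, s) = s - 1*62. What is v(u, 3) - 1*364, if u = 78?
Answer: -423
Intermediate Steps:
v(n, s) = -62 + s (v(n, s) = s - 62 = -62 + s)
v(u, 3) - 1*364 = (-62 + 3) - 1*364 = -59 - 364 = -423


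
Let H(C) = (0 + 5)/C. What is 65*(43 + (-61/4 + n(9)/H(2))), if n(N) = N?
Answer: 8151/4 ≈ 2037.8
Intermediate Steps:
H(C) = 5/C
65*(43 + (-61/4 + n(9)/H(2))) = 65*(43 + (-61/4 + 9/((5/2)))) = 65*(43 + (-61*¼ + 9/((5*(½))))) = 65*(43 + (-61/4 + 9/(5/2))) = 65*(43 + (-61/4 + 9*(⅖))) = 65*(43 + (-61/4 + 18/5)) = 65*(43 - 233/20) = 65*(627/20) = 8151/4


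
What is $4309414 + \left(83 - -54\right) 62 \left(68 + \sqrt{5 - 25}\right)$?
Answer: $4887006 + 16988 i \sqrt{5} \approx 4.887 \cdot 10^{6} + 37986.0 i$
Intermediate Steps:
$4309414 + \left(83 - -54\right) 62 \left(68 + \sqrt{5 - 25}\right) = 4309414 + \left(83 + 54\right) 62 \left(68 + \sqrt{-20}\right) = 4309414 + 137 \cdot 62 \left(68 + 2 i \sqrt{5}\right) = 4309414 + 8494 \left(68 + 2 i \sqrt{5}\right) = 4309414 + \left(577592 + 16988 i \sqrt{5}\right) = 4887006 + 16988 i \sqrt{5}$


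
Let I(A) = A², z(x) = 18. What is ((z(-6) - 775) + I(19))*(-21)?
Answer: 8316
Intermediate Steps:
((z(-6) - 775) + I(19))*(-21) = ((18 - 775) + 19²)*(-21) = (-757 + 361)*(-21) = -396*(-21) = 8316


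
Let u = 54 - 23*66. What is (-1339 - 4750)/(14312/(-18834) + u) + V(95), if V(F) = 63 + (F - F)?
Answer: 926339685/13793644 ≈ 67.157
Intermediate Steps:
u = -1464 (u = 54 - 1518 = -1464)
V(F) = 63 (V(F) = 63 + 0 = 63)
(-1339 - 4750)/(14312/(-18834) + u) + V(95) = (-1339 - 4750)/(14312/(-18834) - 1464) + 63 = -6089/(14312*(-1/18834) - 1464) + 63 = -6089/(-7156/9417 - 1464) + 63 = -6089/(-13793644/9417) + 63 = -6089*(-9417/13793644) + 63 = 57340113/13793644 + 63 = 926339685/13793644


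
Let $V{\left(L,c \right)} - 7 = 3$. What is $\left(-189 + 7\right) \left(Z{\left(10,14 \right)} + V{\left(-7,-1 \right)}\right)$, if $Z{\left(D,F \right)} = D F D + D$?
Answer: $-258440$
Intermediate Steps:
$V{\left(L,c \right)} = 10$ ($V{\left(L,c \right)} = 7 + 3 = 10$)
$Z{\left(D,F \right)} = D + F D^{2}$ ($Z{\left(D,F \right)} = F D^{2} + D = D + F D^{2}$)
$\left(-189 + 7\right) \left(Z{\left(10,14 \right)} + V{\left(-7,-1 \right)}\right) = \left(-189 + 7\right) \left(10 \left(1 + 10 \cdot 14\right) + 10\right) = - 182 \left(10 \left(1 + 140\right) + 10\right) = - 182 \left(10 \cdot 141 + 10\right) = - 182 \left(1410 + 10\right) = \left(-182\right) 1420 = -258440$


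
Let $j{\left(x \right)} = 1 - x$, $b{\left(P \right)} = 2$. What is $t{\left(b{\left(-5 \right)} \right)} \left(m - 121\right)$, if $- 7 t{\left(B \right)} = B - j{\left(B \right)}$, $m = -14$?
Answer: $\frac{405}{7} \approx 57.857$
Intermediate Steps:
$t{\left(B \right)} = \frac{1}{7} - \frac{2 B}{7}$ ($t{\left(B \right)} = - \frac{B - \left(1 - B\right)}{7} = - \frac{B + \left(-1 + B\right)}{7} = - \frac{-1 + 2 B}{7} = \frac{1}{7} - \frac{2 B}{7}$)
$t{\left(b{\left(-5 \right)} \right)} \left(m - 121\right) = \left(\frac{1}{7} - \frac{4}{7}\right) \left(-14 - 121\right) = \left(\frac{1}{7} - \frac{4}{7}\right) \left(-135\right) = \left(- \frac{3}{7}\right) \left(-135\right) = \frac{405}{7}$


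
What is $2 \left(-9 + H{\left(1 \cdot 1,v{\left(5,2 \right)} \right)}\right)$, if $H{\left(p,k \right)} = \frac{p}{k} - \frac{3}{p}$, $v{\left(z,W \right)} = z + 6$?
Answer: $- \frac{262}{11} \approx -23.818$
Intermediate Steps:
$v{\left(z,W \right)} = 6 + z$
$H{\left(p,k \right)} = - \frac{3}{p} + \frac{p}{k}$
$2 \left(-9 + H{\left(1 \cdot 1,v{\left(5,2 \right)} \right)}\right) = 2 \left(-9 - \left(\frac{3}{1} - \frac{1 \cdot 1}{6 + 5}\right)\right) = 2 \left(-9 + \left(- \frac{3}{1} + 1 \cdot \frac{1}{11}\right)\right) = 2 \left(-9 + \left(\left(-3\right) 1 + 1 \cdot \frac{1}{11}\right)\right) = 2 \left(-9 + \left(-3 + \frac{1}{11}\right)\right) = 2 \left(-9 - \frac{32}{11}\right) = 2 \left(- \frac{131}{11}\right) = - \frac{262}{11}$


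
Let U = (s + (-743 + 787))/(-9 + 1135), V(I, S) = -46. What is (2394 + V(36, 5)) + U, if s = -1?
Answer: 2643891/1126 ≈ 2348.0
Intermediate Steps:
U = 43/1126 (U = (-1 + (-743 + 787))/(-9 + 1135) = (-1 + 44)/1126 = 43*(1/1126) = 43/1126 ≈ 0.038188)
(2394 + V(36, 5)) + U = (2394 - 46) + 43/1126 = 2348 + 43/1126 = 2643891/1126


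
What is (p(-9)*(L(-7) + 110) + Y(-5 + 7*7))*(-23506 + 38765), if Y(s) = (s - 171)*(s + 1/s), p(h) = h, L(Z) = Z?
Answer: -4376082833/44 ≈ -9.9456e+7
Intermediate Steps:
Y(s) = (-171 + s)*(s + 1/s)
(p(-9)*(L(-7) + 110) + Y(-5 + 7*7))*(-23506 + 38765) = (-9*(-7 + 110) + (1 + (-5 + 7*7)**2 - 171*(-5 + 7*7) - 171/(-5 + 7*7)))*(-23506 + 38765) = (-9*103 + (1 + (-5 + 49)**2 - 171*(-5 + 49) - 171/(-5 + 49)))*15259 = (-927 + (1 + 44**2 - 171*44 - 171/44))*15259 = (-927 + (1 + 1936 - 7524 - 171*1/44))*15259 = (-927 + (1 + 1936 - 7524 - 171/44))*15259 = (-927 - 245999/44)*15259 = -286787/44*15259 = -4376082833/44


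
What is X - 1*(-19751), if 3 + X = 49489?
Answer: 69237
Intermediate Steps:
X = 49486 (X = -3 + 49489 = 49486)
X - 1*(-19751) = 49486 - 1*(-19751) = 49486 + 19751 = 69237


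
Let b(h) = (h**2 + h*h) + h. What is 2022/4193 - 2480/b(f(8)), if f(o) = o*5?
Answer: -96184/339633 ≈ -0.28320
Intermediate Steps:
f(o) = 5*o
b(h) = h + 2*h**2 (b(h) = (h**2 + h**2) + h = 2*h**2 + h = h + 2*h**2)
2022/4193 - 2480/b(f(8)) = 2022/4193 - 2480*1/(40*(1 + 2*(5*8))) = 2022*(1/4193) - 2480*1/(40*(1 + 2*40)) = 2022/4193 - 2480*1/(40*(1 + 80)) = 2022/4193 - 2480/(40*81) = 2022/4193 - 2480/3240 = 2022/4193 - 2480*1/3240 = 2022/4193 - 62/81 = -96184/339633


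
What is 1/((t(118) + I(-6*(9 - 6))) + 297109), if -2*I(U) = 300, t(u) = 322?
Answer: 1/297281 ≈ 3.3638e-6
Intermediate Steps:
I(U) = -150 (I(U) = -1/2*300 = -150)
1/((t(118) + I(-6*(9 - 6))) + 297109) = 1/((322 - 150) + 297109) = 1/(172 + 297109) = 1/297281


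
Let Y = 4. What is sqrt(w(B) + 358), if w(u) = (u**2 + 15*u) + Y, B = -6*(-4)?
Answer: sqrt(1298) ≈ 36.028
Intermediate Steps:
B = 24
w(u) = 4 + u**2 + 15*u (w(u) = (u**2 + 15*u) + 4 = 4 + u**2 + 15*u)
sqrt(w(B) + 358) = sqrt((4 + 24**2 + 15*24) + 358) = sqrt((4 + 576 + 360) + 358) = sqrt(940 + 358) = sqrt(1298)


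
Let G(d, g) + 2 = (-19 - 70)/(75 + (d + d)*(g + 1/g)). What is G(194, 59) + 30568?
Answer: 41430404355/1355441 ≈ 30566.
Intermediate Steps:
G(d, g) = -2 - 89/(75 + 2*d*(g + 1/g)) (G(d, g) = -2 + (-19 - 70)/(75 + (d + d)*(g + 1/g)) = -2 - 89/(75 + (2*d)*(g + 1/g)) = -2 - 89/(75 + 2*d*(g + 1/g)))
G(194, 59) + 30568 = (-239*59 - 4*194 - 4*194*59²)/(2*194 + 75*59 + 2*194*59²) + 30568 = (-14101 - 776 - 4*194*3481)/(388 + 4425 + 2*194*3481) + 30568 = (-14101 - 776 - 2701256)/(388 + 4425 + 1350628) + 30568 = -2716133/1355441 + 30568 = 41430404355/1355441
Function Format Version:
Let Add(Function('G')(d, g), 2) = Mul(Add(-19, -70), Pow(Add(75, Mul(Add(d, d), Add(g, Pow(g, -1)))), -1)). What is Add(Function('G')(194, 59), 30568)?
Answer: Rational(41430404355, 1355441) ≈ 30566.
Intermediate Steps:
Function('G')(d, g) = Add(-2, Mul(-89, Pow(Add(75, Mul(2, d, Add(g, Pow(g, -1)))), -1))) (Function('G')(d, g) = Add(-2, Mul(Add(-19, -70), Pow(Add(75, Mul(Add(d, d), Add(g, Pow(g, -1)))), -1))) = Add(-2, Mul(-89, Pow(Add(75, Mul(Mul(2, d), Add(g, Pow(g, -1)))), -1))) = Add(-2, Mul(-89, Pow(Add(75, Mul(2, d, Add(g, Pow(g, -1)))), -1))))
Add(Function('G')(194, 59), 30568) = Add(Mul(Pow(Add(Mul(2, 194), Mul(75, 59), Mul(2, 194, Pow(59, 2))), -1), Add(Mul(-239, 59), Mul(-4, 194), Mul(-4, 194, Pow(59, 2)))), 30568) = Add(Mul(Pow(Add(388, 4425, Mul(2, 194, 3481)), -1), Add(-14101, -776, Mul(-4, 194, 3481))), 30568) = Add(Mul(Pow(Add(388, 4425, 1350628), -1), Add(-14101, -776, -2701256)), 30568) = Add(Mul(Pow(1355441, -1), -2716133), 30568) = Add(Mul(Rational(1, 1355441), -2716133), 30568) = Add(Rational(-2716133, 1355441), 30568) = Rational(41430404355, 1355441)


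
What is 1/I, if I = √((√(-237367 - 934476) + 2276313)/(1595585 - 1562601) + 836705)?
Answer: 2*√8246/√(27600154033 + I*√1171843) ≈ 0.0010932 - 2.1438e-11*I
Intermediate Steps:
I = √(27600154033/32984 + I*√1171843/32984) (I = √((√(-1171843) + 2276313)/32984 + 836705) = √((I*√1171843 + 2276313)*(1/32984) + 836705) = √((2276313 + I*√1171843)*(1/32984) + 836705) = √((2276313/32984 + I*√1171843/32984) + 836705) = √(27600154033/32984 + I*√1171843/32984) ≈ 914.75 + 0.e-5*I)
1/I = 1/(√(227590870156118 + 8246*I*√1171843)/16492) = 16492/√(227590870156118 + 8246*I*√1171843)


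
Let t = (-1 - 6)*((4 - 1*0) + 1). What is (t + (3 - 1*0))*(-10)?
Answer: 320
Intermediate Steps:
t = -35 (t = -7*((4 + 0) + 1) = -7*(4 + 1) = -7*5 = -35)
(t + (3 - 1*0))*(-10) = (-35 + (3 - 1*0))*(-10) = (-35 + (3 + 0))*(-10) = (-35 + 3)*(-10) = -32*(-10) = 320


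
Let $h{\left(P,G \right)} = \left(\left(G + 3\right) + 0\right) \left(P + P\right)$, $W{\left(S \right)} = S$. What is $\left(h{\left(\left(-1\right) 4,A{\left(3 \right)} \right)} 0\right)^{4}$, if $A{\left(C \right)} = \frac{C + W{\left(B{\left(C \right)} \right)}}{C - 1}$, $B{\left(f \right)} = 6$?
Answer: $0$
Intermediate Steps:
$A{\left(C \right)} = \frac{6 + C}{-1 + C}$ ($A{\left(C \right)} = \frac{C + 6}{C - 1} = \frac{6 + C}{-1 + C}$)
$h{\left(P,G \right)} = 2 P \left(3 + G\right)$ ($h{\left(P,G \right)} = \left(\left(3 + G\right) + 0\right) 2 P = \left(3 + G\right) 2 P = 2 P \left(3 + G\right)$)
$\left(h{\left(\left(-1\right) 4,A{\left(3 \right)} \right)} 0\right)^{4} = \left(2 \left(\left(-1\right) 4\right) \left(3 + \frac{6 + 3}{-1 + 3}\right) 0\right)^{4} = \left(2 \left(-4\right) \left(3 + \frac{1}{2} \cdot 9\right) 0\right)^{4} = \left(2 \left(-4\right) \left(3 + \frac{9}{2}\right) 0\right)^{4} = \left(2 \left(-4\right) \frac{15}{2} \cdot 0\right)^{4} = \left(\left(-60\right) 0\right)^{4} = 0^{4} = 0$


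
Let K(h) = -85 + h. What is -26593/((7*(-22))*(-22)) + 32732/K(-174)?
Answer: -2403747/17908 ≈ -134.23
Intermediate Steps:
-26593/((7*(-22))*(-22)) + 32732/K(-174) = -26593/((7*(-22))*(-22)) + 32732/(-85 - 174) = -26593/((-154*(-22))) + 32732/(-259) = -26593/3388 + 32732*(-1/259) = -26593*1/3388 - 4676/37 = -3799/484 - 4676/37 = -2403747/17908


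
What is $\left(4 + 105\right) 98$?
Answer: $10682$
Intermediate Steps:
$\left(4 + 105\right) 98 = 109 \cdot 98 = 10682$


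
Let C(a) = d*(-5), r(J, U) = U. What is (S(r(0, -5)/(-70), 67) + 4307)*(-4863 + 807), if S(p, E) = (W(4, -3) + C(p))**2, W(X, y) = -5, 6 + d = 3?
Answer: -17874792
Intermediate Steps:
d = -3 (d = -6 + 3 = -3)
C(a) = 15 (C(a) = -3*(-5) = 15)
S(p, E) = 100 (S(p, E) = (-5 + 15)**2 = 10**2 = 100)
(S(r(0, -5)/(-70), 67) + 4307)*(-4863 + 807) = (100 + 4307)*(-4863 + 807) = 4407*(-4056) = -17874792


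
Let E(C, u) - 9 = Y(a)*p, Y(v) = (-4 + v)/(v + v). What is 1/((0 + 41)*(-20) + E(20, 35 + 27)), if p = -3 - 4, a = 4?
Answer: -1/811 ≈ -0.0012330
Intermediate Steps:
Y(v) = (-4 + v)/(2*v) (Y(v) = (-4 + v)/((2*v)) = (-4 + v)*(1/(2*v)) = (-4 + v)/(2*v))
p = -7
E(C, u) = 9 (E(C, u) = 9 + ((½)*(-4 + 4)/4)*(-7) = 9 + ((½)*(¼)*0)*(-7) = 9 + 0*(-7) = 9 + 0 = 9)
1/((0 + 41)*(-20) + E(20, 35 + 27)) = 1/((0 + 41)*(-20) + 9) = 1/(41*(-20) + 9) = 1/(-820 + 9) = 1/(-811) = -1/811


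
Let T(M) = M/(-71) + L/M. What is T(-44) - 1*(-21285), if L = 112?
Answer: 16622081/781 ≈ 21283.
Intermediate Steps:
T(M) = 112/M - M/71 (T(M) = M/(-71) + 112/M = M*(-1/71) + 112/M = -M/71 + 112/M = 112/M - M/71)
T(-44) - 1*(-21285) = (112/(-44) - 1/71*(-44)) - 1*(-21285) = (112*(-1/44) + 44/71) + 21285 = (-28/11 + 44/71) + 21285 = -1504/781 + 21285 = 16622081/781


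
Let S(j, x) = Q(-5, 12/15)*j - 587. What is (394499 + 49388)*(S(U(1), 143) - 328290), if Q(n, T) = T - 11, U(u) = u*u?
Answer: -729943762732/5 ≈ -1.4599e+11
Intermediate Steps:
U(u) = u²
Q(n, T) = -11 + T
S(j, x) = -587 - 51*j/5 (S(j, x) = (-11 + 12/15)*j - 587 = (-11 + 12*(1/15))*j - 587 = (-11 + ⅘)*j - 587 = -51*j/5 - 587 = -587 - 51*j/5)
(394499 + 49388)*(S(U(1), 143) - 328290) = (394499 + 49388)*((-587 - 51/5*1²) - 328290) = 443887*((-587 - 51/5*1) - 328290) = 443887*((-587 - 51/5) - 328290) = 443887*(-2986/5 - 328290) = 443887*(-1644436/5) = -729943762732/5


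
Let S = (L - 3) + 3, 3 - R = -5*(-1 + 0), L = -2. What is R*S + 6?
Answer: 10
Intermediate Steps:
R = -2 (R = 3 - (-5)*(-1 + 0) = 3 - (-5)*(-1) = 3 - 1*5 = 3 - 5 = -2)
S = -2 (S = (-2 - 3) + 3 = -5 + 3 = -2)
R*S + 6 = -2*(-2) + 6 = 4 + 6 = 10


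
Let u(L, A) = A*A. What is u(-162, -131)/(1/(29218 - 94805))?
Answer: -1125538507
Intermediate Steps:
u(L, A) = A²
u(-162, -131)/(1/(29218 - 94805)) = (-131)²/(1/(29218 - 94805)) = 17161/(1/(-65587)) = 17161/(-1/65587) = 17161*(-65587) = -1125538507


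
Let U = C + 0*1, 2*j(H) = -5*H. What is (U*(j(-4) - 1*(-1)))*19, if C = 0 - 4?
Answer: -836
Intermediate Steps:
C = -4
j(H) = -5*H/2 (j(H) = (-5*H)/2 = -5*H/2)
U = -4 (U = -4 + 0*1 = -4 + 0 = -4)
(U*(j(-4) - 1*(-1)))*19 = -4*(-5/2*(-4) - 1*(-1))*19 = -4*(10 + 1)*19 = -4*11*19 = -44*19 = -836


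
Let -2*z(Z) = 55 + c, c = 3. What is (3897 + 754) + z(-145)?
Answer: 4622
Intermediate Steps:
z(Z) = -29 (z(Z) = -(55 + 3)/2 = -½*58 = -29)
(3897 + 754) + z(-145) = (3897 + 754) - 29 = 4651 - 29 = 4622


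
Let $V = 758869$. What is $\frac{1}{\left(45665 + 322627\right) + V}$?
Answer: $\frac{1}{1127161} \approx 8.8718 \cdot 10^{-7}$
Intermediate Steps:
$\frac{1}{\left(45665 + 322627\right) + V} = \frac{1}{\left(45665 + 322627\right) + 758869} = \frac{1}{368292 + 758869} = \frac{1}{1127161}$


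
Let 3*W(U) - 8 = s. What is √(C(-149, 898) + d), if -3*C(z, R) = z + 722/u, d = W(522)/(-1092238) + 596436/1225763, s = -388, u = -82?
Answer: 2*√204031986151022075246493293/3920844430811 ≈ 7.2862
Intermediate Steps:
W(U) = -380/3 (W(U) = 8/3 + (⅓)*(-388) = 8/3 - 388/3 = -380/3)
d = 139629712946/286891055913 (d = -380/3/(-1092238) + 596436/1225763 = -380/3*(-1/1092238) + 596436*(1/1225763) = 190/1638357 + 596436/1225763 = 139629712946/286891055913 ≈ 0.48670)
C(z, R) = 361/123 - z/3 (C(z, R) = -(z + 722/(-82))/3 = -(z + 722*(-1/82))/3 = -(z - 361/41)/3 = -(-361/41 + z)/3 = 361/123 - z/3)
√(C(-149, 898) + d) = √((361/123 - ⅓*(-149)) + 139629712946/286891055913) = √((361/123 + 149/3) + 139629712946/286891055913) = √(6470/123 + 139629712946/286891055913) = √(208151065161052/3920844430811) = 2*√204031986151022075246493293/3920844430811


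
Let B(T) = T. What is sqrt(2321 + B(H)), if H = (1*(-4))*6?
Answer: sqrt(2297) ≈ 47.927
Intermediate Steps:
H = -24 (H = -4*6 = -24)
sqrt(2321 + B(H)) = sqrt(2321 - 24) = sqrt(2297)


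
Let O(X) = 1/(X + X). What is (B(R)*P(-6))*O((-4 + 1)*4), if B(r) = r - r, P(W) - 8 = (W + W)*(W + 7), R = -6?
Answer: 0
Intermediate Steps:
P(W) = 8 + 2*W*(7 + W) (P(W) = 8 + (W + W)*(W + 7) = 8 + (2*W)*(7 + W) = 8 + 2*W*(7 + W))
B(r) = 0
O(X) = 1/(2*X)
(B(R)*P(-6))*O((-4 + 1)*4) = (0*(8 + 2*(-6)² + 14*(-6)))*(1/(2*(((-4 + 1)*4)))) = (0*(8 + 2*36 - 84))*(1/(2*((-3*4)))) = (0*(8 + 72 - 84))*((½)/(-12)) = (0*(-4))*((½)*(-1/12)) = 0*(-1/24) = 0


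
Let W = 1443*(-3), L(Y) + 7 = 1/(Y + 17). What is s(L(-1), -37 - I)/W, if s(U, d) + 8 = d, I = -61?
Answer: -16/4329 ≈ -0.0036960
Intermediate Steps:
L(Y) = -7 + 1/(17 + Y) (L(Y) = -7 + 1/(Y + 17) = -7 + 1/(17 + Y))
s(U, d) = -8 + d
W = -4329
s(L(-1), -37 - I)/W = (-8 + (-37 - 1*(-61)))/(-4329) = (-8 + (-37 + 61))*(-1/4329) = (-8 + 24)*(-1/4329) = 16*(-1/4329) = -16/4329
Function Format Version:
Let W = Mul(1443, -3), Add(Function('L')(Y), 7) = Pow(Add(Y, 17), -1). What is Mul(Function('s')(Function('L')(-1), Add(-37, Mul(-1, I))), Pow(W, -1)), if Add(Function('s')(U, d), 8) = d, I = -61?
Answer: Rational(-16, 4329) ≈ -0.0036960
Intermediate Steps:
Function('L')(Y) = Add(-7, Pow(Add(17, Y), -1)) (Function('L')(Y) = Add(-7, Pow(Add(Y, 17), -1)) = Add(-7, Pow(Add(17, Y), -1)))
Function('s')(U, d) = Add(-8, d)
W = -4329
Mul(Function('s')(Function('L')(-1), Add(-37, Mul(-1, I))), Pow(W, -1)) = Mul(Add(-8, Add(-37, Mul(-1, -61))), Pow(-4329, -1)) = Mul(Add(-8, Add(-37, 61)), Rational(-1, 4329)) = Mul(Add(-8, 24), Rational(-1, 4329)) = Mul(16, Rational(-1, 4329)) = Rational(-16, 4329)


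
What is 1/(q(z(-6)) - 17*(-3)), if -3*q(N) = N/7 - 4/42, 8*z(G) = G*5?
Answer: 252/12905 ≈ 0.019527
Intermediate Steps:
z(G) = 5*G/8 (z(G) = (G*5)/8 = (5*G)/8 = 5*G/8)
q(N) = 2/63 - N/21 (q(N) = -(N/7 - 4/42)/3 = -(N*(⅐) - 4*1/42)/3 = -(N/7 - 2/21)/3 = -(-2/21 + N/7)/3 = 2/63 - N/21)
1/(q(z(-6)) - 17*(-3)) = 1/((2/63 - 5*(-6)/168) - 17*(-3)) = 1/((2/63 - 1/21*(-15/4)) + 51) = 1/((2/63 + 5/28) + 51) = 1/(53/252 + 51) = 1/(12905/252) = 252/12905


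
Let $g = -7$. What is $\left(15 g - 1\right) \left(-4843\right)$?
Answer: $513358$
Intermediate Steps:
$\left(15 g - 1\right) \left(-4843\right) = \left(15 \left(-7\right) - 1\right) \left(-4843\right) = \left(-105 - 1\right) \left(-4843\right) = \left(-106\right) \left(-4843\right) = 513358$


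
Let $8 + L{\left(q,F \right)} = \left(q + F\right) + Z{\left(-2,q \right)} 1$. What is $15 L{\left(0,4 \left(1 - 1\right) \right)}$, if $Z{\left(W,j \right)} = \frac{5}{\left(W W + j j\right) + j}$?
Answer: $- \frac{405}{4} \approx -101.25$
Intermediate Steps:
$Z{\left(W,j \right)} = \frac{5}{j + W^{2} + j^{2}}$ ($Z{\left(W,j \right)} = \frac{5}{\left(W^{2} + j^{2}\right) + j} = \frac{5}{j + W^{2} + j^{2}}$)
$L{\left(q,F \right)} = -8 + F + q + \frac{5}{4 + q + q^{2}}$ ($L{\left(q,F \right)} = -8 + \left(\left(q + F\right) + \frac{5}{q + \left(-2\right)^{2} + q^{2}} \cdot 1\right) = -8 + \left(\left(F + q\right) + \frac{5}{q + 4 + q^{2}} \cdot 1\right) = -8 + \left(\left(F + q\right) + \frac{5}{4 + q + q^{2}} \cdot 1\right) = -8 + \left(\left(F + q\right) + \frac{5}{4 + q + q^{2}}\right) = -8 + \left(F + q + \frac{5}{4 + q + q^{2}}\right) = -8 + F + q + \frac{5}{4 + q + q^{2}}$)
$15 L{\left(0,4 \left(1 - 1\right) \right)} = 15 \frac{5 + \left(-8 + 4 \left(1 - 1\right) + 0\right) \left(4 + 0 + 0^{2}\right)}{4 + 0 + 0^{2}} = 15 \frac{5 + \left(-8 + 4 \cdot 0 + 0\right) \left(4 + 0 + 0\right)}{4 + 0 + 0} = 15 \frac{5 + \left(-8 + 0 + 0\right) 4}{4} = 15 \frac{5 - 32}{4} = 15 \cdot \frac{1}{4} \left(-27\right) = 15 \left(- \frac{27}{4}\right) = - \frac{405}{4}$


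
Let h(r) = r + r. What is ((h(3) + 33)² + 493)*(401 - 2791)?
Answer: -4813460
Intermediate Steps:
h(r) = 2*r
((h(3) + 33)² + 493)*(401 - 2791) = ((2*3 + 33)² + 493)*(401 - 2791) = ((6 + 33)² + 493)*(-2390) = (39² + 493)*(-2390) = (1521 + 493)*(-2390) = 2014*(-2390) = -4813460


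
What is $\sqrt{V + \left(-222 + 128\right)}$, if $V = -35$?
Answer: $i \sqrt{129} \approx 11.358 i$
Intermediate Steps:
$\sqrt{V + \left(-222 + 128\right)} = \sqrt{-35 + \left(-222 + 128\right)} = \sqrt{-35 - 94} = \sqrt{-129} = i \sqrt{129}$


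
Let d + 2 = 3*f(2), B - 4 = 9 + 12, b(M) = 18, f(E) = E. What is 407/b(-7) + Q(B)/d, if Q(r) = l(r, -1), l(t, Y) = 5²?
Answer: 1039/36 ≈ 28.861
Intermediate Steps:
l(t, Y) = 25
B = 25 (B = 4 + (9 + 12) = 4 + 21 = 25)
d = 4 (d = -2 + 3*2 = -2 + 6 = 4)
Q(r) = 25
407/b(-7) + Q(B)/d = 407/18 + 25/4 = 1039/36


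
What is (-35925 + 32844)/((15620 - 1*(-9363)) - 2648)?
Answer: -1027/7445 ≈ -0.13794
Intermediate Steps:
(-35925 + 32844)/((15620 - 1*(-9363)) - 2648) = -3081/((15620 + 9363) - 2648) = -3081/(24983 - 2648) = -3081/22335 = -3081*1/22335 = -1027/7445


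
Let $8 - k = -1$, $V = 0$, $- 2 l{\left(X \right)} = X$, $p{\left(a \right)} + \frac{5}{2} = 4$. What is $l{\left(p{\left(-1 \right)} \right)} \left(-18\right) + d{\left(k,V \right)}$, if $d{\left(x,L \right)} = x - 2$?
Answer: $\frac{41}{2} \approx 20.5$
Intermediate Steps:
$p{\left(a \right)} = \frac{3}{2}$ ($p{\left(a \right)} = - \frac{5}{2} + 4 = \frac{3}{2}$)
$l{\left(X \right)} = - \frac{X}{2}$
$k = 9$ ($k = 8 - -1 = 8 + 1 = 9$)
$d{\left(x,L \right)} = -2 + x$
$l{\left(p{\left(-1 \right)} \right)} \left(-18\right) + d{\left(k,V \right)} = \left(- \frac{1}{2}\right) \frac{3}{2} \left(-18\right) + \left(-2 + 9\right) = \left(- \frac{3}{4}\right) \left(-18\right) + 7 = \frac{27}{2} + 7 = \frac{41}{2}$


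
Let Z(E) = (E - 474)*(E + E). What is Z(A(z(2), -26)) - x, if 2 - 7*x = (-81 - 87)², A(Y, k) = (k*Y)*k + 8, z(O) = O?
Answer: 16897662/7 ≈ 2.4140e+6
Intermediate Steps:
A(Y, k) = 8 + Y*k² (A(Y, k) = (Y*k)*k + 8 = Y*k² + 8 = 8 + Y*k²)
Z(E) = 2*E*(-474 + E) (Z(E) = (-474 + E)*(2*E) = 2*E*(-474 + E))
x = -28222/7 (x = 2/7 - (-81 - 87)²/7 = 2/7 - ⅐*(-168)² = 2/7 - ⅐*28224 = 2/7 - 4032 = -28222/7 ≈ -4031.7)
Z(A(z(2), -26)) - x = 2*(8 + 2*(-26)²)*(-474 + (8 + 2*(-26)²)) - 1*(-28222/7) = 2*(8 + 2*676)*(-474 + (8 + 2*676)) + 28222/7 = 2*(8 + 1352)*(-474 + (8 + 1352)) + 28222/7 = 2*1360*(-474 + 1360) + 28222/7 = 2*1360*886 + 28222/7 = 2409920 + 28222/7 = 16897662/7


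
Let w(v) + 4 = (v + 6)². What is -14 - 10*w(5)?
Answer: -1184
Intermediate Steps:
w(v) = -4 + (6 + v)² (w(v) = -4 + (v + 6)² = -4 + (6 + v)²)
-14 - 10*w(5) = -14 - 10*(-4 + (6 + 5)²) = -14 - 10*(-4 + 11²) = -14 - 10*(-4 + 121) = -14 - 10*117 = -14 - 1170 = -1184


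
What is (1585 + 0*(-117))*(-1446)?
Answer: -2291910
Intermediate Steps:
(1585 + 0*(-117))*(-1446) = (1585 + 0)*(-1446) = 1585*(-1446) = -2291910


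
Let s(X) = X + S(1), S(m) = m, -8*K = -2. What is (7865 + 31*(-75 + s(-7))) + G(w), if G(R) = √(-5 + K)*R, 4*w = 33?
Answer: 5354 + 33*I*√19/8 ≈ 5354.0 + 17.98*I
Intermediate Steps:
w = 33/4 (w = (¼)*33 = 33/4 ≈ 8.2500)
K = ¼ (K = -⅛*(-2) = ¼ ≈ 0.25000)
s(X) = 1 + X (s(X) = X + 1 = 1 + X)
G(R) = I*R*√19/2 (G(R) = √(-5 + ¼)*R = √(-19/4)*R = (I*√19/2)*R = I*R*√19/2)
(7865 + 31*(-75 + s(-7))) + G(w) = (7865 + 31*(-75 + (1 - 7))) + (½)*I*(33/4)*√19 = (7865 + 31*(-75 - 6)) + 33*I*√19/8 = (7865 + 31*(-81)) + 33*I*√19/8 = (7865 - 2511) + 33*I*√19/8 = 5354 + 33*I*√19/8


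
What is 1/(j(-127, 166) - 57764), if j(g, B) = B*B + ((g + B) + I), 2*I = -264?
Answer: -1/30301 ≈ -3.3002e-5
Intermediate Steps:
I = -132 (I = (½)*(-264) = -132)
j(g, B) = -132 + B + g + B² (j(g, B) = B*B + ((g + B) - 132) = B² + ((B + g) - 132) = B² + (-132 + B + g) = -132 + B + g + B²)
1/(j(-127, 166) - 57764) = 1/((-132 + 166 - 127 + 166²) - 57764) = 1/((-132 + 166 - 127 + 27556) - 57764) = 1/(27463 - 57764) = 1/(-30301) = -1/30301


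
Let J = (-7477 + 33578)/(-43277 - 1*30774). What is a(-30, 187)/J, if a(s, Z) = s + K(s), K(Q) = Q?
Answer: 4443060/26101 ≈ 170.23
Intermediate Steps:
a(s, Z) = 2*s (a(s, Z) = s + s = 2*s)
J = -26101/74051 (J = 26101/(-43277 - 30774) = 26101/(-74051) = 26101*(-1/74051) = -26101/74051 ≈ -0.35247)
a(-30, 187)/J = (2*(-30))/(-26101/74051) = -60*(-74051/26101) = 4443060/26101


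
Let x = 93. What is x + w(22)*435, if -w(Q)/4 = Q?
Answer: -38187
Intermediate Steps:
w(Q) = -4*Q
x + w(22)*435 = 93 - 4*22*435 = 93 - 88*435 = 93 - 38280 = -38187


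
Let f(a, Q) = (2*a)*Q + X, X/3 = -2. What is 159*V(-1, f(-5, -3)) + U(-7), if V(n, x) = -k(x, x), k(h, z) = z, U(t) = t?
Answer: -3823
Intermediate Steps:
X = -6 (X = 3*(-2) = -6)
f(a, Q) = -6 + 2*Q*a (f(a, Q) = (2*a)*Q - 6 = 2*Q*a - 6 = -6 + 2*Q*a)
V(n, x) = -x
159*V(-1, f(-5, -3)) + U(-7) = 159*(-(-6 + 2*(-3)*(-5))) - 7 = 159*(-(-6 + 30)) - 7 = 159*(-1*24) - 7 = 159*(-24) - 7 = -3816 - 7 = -3823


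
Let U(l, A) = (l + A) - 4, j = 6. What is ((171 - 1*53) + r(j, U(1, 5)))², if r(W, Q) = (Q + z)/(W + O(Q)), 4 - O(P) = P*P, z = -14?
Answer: 13456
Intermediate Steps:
O(P) = 4 - P² (O(P) = 4 - P*P = 4 - P²)
U(l, A) = -4 + A + l (U(l, A) = (A + l) - 4 = -4 + A + l)
r(W, Q) = (-14 + Q)/(4 + W - Q²) (r(W, Q) = (Q - 14)/(W + (4 - Q²)) = (-14 + Q)/(4 + W - Q²))
((171 - 1*53) + r(j, U(1, 5)))² = ((171 - 1*53) + (-14 + (-4 + 5 + 1))/(4 + 6 - (-4 + 5 + 1)²))² = ((171 - 53) + (-14 + 2)/(4 + 6 - 1*2²))² = (118 - 12/(4 + 6 - 1*4))² = (118 - 12/(4 + 6 - 4))² = (118 - 12/6)² = (118 + (⅙)*(-12))² = (118 - 2)² = 116² = 13456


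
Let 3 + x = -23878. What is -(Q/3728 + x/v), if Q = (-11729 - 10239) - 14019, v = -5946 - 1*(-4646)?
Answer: -812409/93200 ≈ -8.7168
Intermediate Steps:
v = -1300 (v = -5946 + 4646 = -1300)
x = -23881 (x = -3 - 23878 = -23881)
Q = -35987 (Q = -21968 - 14019 = -35987)
-(Q/3728 + x/v) = -(-35987/3728 - 23881/(-1300)) = -(-35987*1/3728 - 23881*(-1/1300)) = -(-35987/3728 + 1837/100) = -1*812409/93200 = -812409/93200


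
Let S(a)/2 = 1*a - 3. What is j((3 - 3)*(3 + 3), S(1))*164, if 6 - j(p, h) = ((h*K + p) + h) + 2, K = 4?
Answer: 3936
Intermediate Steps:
S(a) = -6 + 2*a (S(a) = 2*(1*a - 3) = 2*(a - 3) = 2*(-3 + a) = -6 + 2*a)
j(p, h) = 4 - p - 5*h (j(p, h) = 6 - (((h*4 + p) + h) + 2) = 6 - (((4*h + p) + h) + 2) = 6 - (((p + 4*h) + h) + 2) = 6 - ((p + 5*h) + 2) = 6 - (2 + p + 5*h) = 6 + (-2 - p - 5*h) = 4 - p - 5*h)
j((3 - 3)*(3 + 3), S(1))*164 = (4 - (3 - 3)*(3 + 3) - 5*(-6 + 2*1))*164 = (4 - 0*6 - 5*(-6 + 2))*164 = (4 - 1*0 - 5*(-4))*164 = (4 + 0 + 20)*164 = 24*164 = 3936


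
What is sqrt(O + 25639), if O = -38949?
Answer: 11*I*sqrt(110) ≈ 115.37*I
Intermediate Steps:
sqrt(O + 25639) = sqrt(-38949 + 25639) = sqrt(-13310) = 11*I*sqrt(110)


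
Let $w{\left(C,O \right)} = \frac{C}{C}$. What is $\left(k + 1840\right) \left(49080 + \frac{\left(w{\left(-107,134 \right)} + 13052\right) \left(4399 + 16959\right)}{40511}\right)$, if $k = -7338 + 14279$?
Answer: $\frac{19907105263974}{40511} \approx 4.914 \cdot 10^{8}$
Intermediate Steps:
$w{\left(C,O \right)} = 1$
$k = 6941$
$\left(k + 1840\right) \left(49080 + \frac{\left(w{\left(-107,134 \right)} + 13052\right) \left(4399 + 16959\right)}{40511}\right) = \left(6941 + 1840\right) \left(49080 + \frac{\left(1 + 13052\right) \left(4399 + 16959\right)}{40511}\right) = 8781 \left(49080 + 13053 \cdot 21358 \cdot \frac{1}{40511}\right) = 8781 \left(49080 + 278785974 \cdot \frac{1}{40511}\right) = 8781 \left(49080 + \frac{278785974}{40511}\right) = 8781 \cdot \frac{2267065854}{40511} = \frac{19907105263974}{40511}$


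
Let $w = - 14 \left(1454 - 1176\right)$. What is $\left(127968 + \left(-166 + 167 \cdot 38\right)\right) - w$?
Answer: $138040$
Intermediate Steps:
$w = -3892$ ($w = - 14 \left(1454 - 1176\right) = \left(-14\right) 278 = -3892$)
$\left(127968 + \left(-166 + 167 \cdot 38\right)\right) - w = \left(127968 + \left(-166 + 167 \cdot 38\right)\right) - -3892 = \left(127968 + \left(-166 + 6346\right)\right) + 3892 = \left(127968 + 6180\right) + 3892 = 134148 + 3892 = 138040$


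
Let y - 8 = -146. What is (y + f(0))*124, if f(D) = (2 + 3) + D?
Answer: -16492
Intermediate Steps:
y = -138 (y = 8 - 146 = -138)
f(D) = 5 + D
(y + f(0))*124 = (-138 + (5 + 0))*124 = (-138 + 5)*124 = -133*124 = -16492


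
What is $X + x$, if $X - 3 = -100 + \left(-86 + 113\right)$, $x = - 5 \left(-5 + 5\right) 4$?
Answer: $-70$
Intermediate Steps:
$x = 0$ ($x = \left(-5\right) 0 \cdot 4 = 0 \cdot 4 = 0$)
$X = -70$ ($X = 3 + \left(-100 + \left(-86 + 113\right)\right) = 3 + \left(-100 + 27\right) = 3 - 73 = -70$)
$X + x = -70 + 0 = -70$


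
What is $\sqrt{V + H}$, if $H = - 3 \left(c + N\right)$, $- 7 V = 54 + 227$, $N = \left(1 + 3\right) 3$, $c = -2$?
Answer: $\frac{i \sqrt{3437}}{7} \approx 8.3751 i$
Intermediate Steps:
$N = 12$ ($N = 4 \cdot 3 = 12$)
$V = - \frac{281}{7}$ ($V = - \frac{54 + 227}{7} = \left(- \frac{1}{7}\right) 281 = - \frac{281}{7} \approx -40.143$)
$H = -30$ ($H = - 3 \left(-2 + 12\right) = \left(-3\right) 10 = -30$)
$\sqrt{V + H} = \sqrt{- \frac{281}{7} - 30} = \sqrt{- \frac{491}{7}} = \frac{i \sqrt{3437}}{7}$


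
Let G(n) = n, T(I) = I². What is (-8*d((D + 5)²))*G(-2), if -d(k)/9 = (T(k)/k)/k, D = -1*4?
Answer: -144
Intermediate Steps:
D = -4
d(k) = -9 (d(k) = -9*k²/k/k = -9*k/k = -9*1 = -9)
(-8*d((D + 5)²))*G(-2) = -8*(-9)*(-2) = 72*(-2) = -144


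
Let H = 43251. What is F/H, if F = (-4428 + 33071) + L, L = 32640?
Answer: 61283/43251 ≈ 1.4169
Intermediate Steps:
F = 61283 (F = (-4428 + 33071) + 32640 = 28643 + 32640 = 61283)
F/H = 61283/43251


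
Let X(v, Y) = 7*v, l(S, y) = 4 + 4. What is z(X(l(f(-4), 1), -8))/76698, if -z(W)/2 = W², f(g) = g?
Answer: -3136/38349 ≈ -0.081775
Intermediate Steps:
l(S, y) = 8
z(W) = -2*W²
z(X(l(f(-4), 1), -8))/76698 = -2*(7*8)²/76698 = -2*56²*(1/76698) = -2*3136*(1/76698) = -6272*1/76698 = -3136/38349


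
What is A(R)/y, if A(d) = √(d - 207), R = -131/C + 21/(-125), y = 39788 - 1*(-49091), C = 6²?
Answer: I*√4743155/13331850 ≈ 0.00016336*I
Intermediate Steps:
C = 36
y = 88879 (y = 39788 + 49091 = 88879)
R = -17131/4500 (R = -131/36 + 21/(-125) = -131*1/36 + 21*(-1/125) = -131/36 - 21/125 = -17131/4500 ≈ -3.8069)
A(d) = √(-207 + d)
A(R)/y = √(-207 - 17131/4500)/88879 = √(-948631/4500)*(1/88879) = (I*√4743155/150)*(1/88879) = I*√4743155/13331850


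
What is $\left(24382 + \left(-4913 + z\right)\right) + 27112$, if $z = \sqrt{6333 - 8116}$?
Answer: $46581 + i \sqrt{1783} \approx 46581.0 + 42.226 i$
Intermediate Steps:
$z = i \sqrt{1783}$ ($z = \sqrt{-1783} = i \sqrt{1783} \approx 42.226 i$)
$\left(24382 + \left(-4913 + z\right)\right) + 27112 = \left(24382 - \left(4913 - i \sqrt{1783}\right)\right) + 27112 = \left(19469 + i \sqrt{1783}\right) + 27112 = 46581 + i \sqrt{1783}$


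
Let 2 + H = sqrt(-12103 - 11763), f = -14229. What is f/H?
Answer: 459/385 + 459*I*sqrt(23866)/770 ≈ 1.1922 + 92.09*I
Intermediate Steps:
H = -2 + I*sqrt(23866) (H = -2 + sqrt(-12103 - 11763) = -2 + sqrt(-23866) = -2 + I*sqrt(23866) ≈ -2.0 + 154.49*I)
f/H = -14229/(-2 + I*sqrt(23866))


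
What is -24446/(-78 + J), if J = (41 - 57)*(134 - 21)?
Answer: 12223/943 ≈ 12.962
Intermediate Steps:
J = -1808 (J = -16*113 = -1808)
-24446/(-78 + J) = -24446/(-78 - 1808) = -24446/(-1886) = -1/1886*(-24446) = 12223/943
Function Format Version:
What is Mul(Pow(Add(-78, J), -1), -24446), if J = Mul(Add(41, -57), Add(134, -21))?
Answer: Rational(12223, 943) ≈ 12.962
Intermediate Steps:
J = -1808 (J = Mul(-16, 113) = -1808)
Mul(Pow(Add(-78, J), -1), -24446) = Mul(Pow(Add(-78, -1808), -1), -24446) = Mul(Pow(-1886, -1), -24446) = Mul(Rational(-1, 1886), -24446) = Rational(12223, 943)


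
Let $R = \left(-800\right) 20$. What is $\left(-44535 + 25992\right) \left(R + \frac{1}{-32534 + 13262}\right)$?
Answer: $\frac{1905923718181}{6424} \approx 2.9669 \cdot 10^{8}$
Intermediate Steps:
$R = -16000$
$\left(-44535 + 25992\right) \left(R + \frac{1}{-32534 + 13262}\right) = \left(-44535 + 25992\right) \left(-16000 + \frac{1}{-32534 + 13262}\right) = - 18543 \left(-16000 + \frac{1}{-19272}\right) = - 18543 \left(-16000 - \frac{1}{19272}\right) = \left(-18543\right) \left(- \frac{308352001}{19272}\right) = \frac{1905923718181}{6424}$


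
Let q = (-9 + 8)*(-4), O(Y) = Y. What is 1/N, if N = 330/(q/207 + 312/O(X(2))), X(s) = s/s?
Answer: 32294/34155 ≈ 0.94551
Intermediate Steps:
X(s) = 1
q = 4 (q = -1*(-4) = 4)
N = 34155/32294 (N = 330/(4/207 + 312/1) = 330/(4*(1/207) + 312*1) = 330/(4/207 + 312) = 330/(64588/207) = 330*(207/64588) = 34155/32294 ≈ 1.0576)
1/N = 1/(34155/32294) = 32294/34155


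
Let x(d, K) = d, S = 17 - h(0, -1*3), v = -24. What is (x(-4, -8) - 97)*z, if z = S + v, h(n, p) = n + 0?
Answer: 707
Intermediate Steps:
h(n, p) = n
S = 17 (S = 17 - 1*0 = 17 + 0 = 17)
z = -7 (z = 17 - 24 = -7)
(x(-4, -8) - 97)*z = (-4 - 97)*(-7) = -101*(-7) = 707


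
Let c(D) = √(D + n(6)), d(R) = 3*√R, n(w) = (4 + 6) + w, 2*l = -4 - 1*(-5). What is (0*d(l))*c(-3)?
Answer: 0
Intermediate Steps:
l = ½ (l = (-4 - 1*(-5))/2 = (-4 + 5)/2 = (½)*1 = ½ ≈ 0.50000)
n(w) = 10 + w
c(D) = √(16 + D) (c(D) = √(D + (10 + 6)) = √(D + 16) = √(16 + D))
(0*d(l))*c(-3) = (0*(3*√(½)))*√(16 - 3) = (0*(3*(√2/2)))*√13 = (0*(3*√2/2))*√13 = 0*√13 = 0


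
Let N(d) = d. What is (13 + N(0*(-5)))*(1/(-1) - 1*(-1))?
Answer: 0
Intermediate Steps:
(13 + N(0*(-5)))*(1/(-1) - 1*(-1)) = (13 + 0*(-5))*(1/(-1) - 1*(-1)) = (13 + 0)*(-1 + 1) = 13*0 = 0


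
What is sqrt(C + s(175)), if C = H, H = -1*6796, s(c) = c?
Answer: I*sqrt(6621) ≈ 81.37*I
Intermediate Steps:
H = -6796
C = -6796
sqrt(C + s(175)) = sqrt(-6796 + 175) = sqrt(-6621) = I*sqrt(6621)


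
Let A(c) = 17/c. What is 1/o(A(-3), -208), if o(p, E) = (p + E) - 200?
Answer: -3/1241 ≈ -0.0024174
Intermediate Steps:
o(p, E) = -200 + E + p (o(p, E) = (E + p) - 200 = -200 + E + p)
1/o(A(-3), -208) = 1/(-200 - 208 + 17/(-3)) = 1/(-200 - 208 + 17*(-⅓)) = 1/(-200 - 208 - 17/3) = 1/(-1241/3) = -3/1241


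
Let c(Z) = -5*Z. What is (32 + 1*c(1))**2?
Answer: 729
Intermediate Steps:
(32 + 1*c(1))**2 = (32 + 1*(-5*1))**2 = (32 + 1*(-5))**2 = (32 - 5)**2 = 27**2 = 729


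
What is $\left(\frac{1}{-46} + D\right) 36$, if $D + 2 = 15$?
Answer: $\frac{10746}{23} \approx 467.22$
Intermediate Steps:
$D = 13$ ($D = -2 + 15 = 13$)
$\left(\frac{1}{-46} + D\right) 36 = \left(\frac{1}{-46} + 13\right) 36 = \left(- \frac{1}{46} + 13\right) 36 = \frac{597}{46} \cdot 36 = \frac{10746}{23}$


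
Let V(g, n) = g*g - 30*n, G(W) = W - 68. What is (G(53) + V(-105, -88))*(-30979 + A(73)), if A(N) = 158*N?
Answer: -265424250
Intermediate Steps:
G(W) = -68 + W
V(g, n) = g² - 30*n
(G(53) + V(-105, -88))*(-30979 + A(73)) = ((-68 + 53) + ((-105)² - 30*(-88)))*(-30979 + 158*73) = (-15 + (11025 + 2640))*(-30979 + 11534) = (-15 + 13665)*(-19445) = 13650*(-19445) = -265424250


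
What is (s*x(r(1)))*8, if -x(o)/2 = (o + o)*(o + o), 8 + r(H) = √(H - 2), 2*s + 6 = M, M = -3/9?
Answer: 12768 - 9728*I/3 ≈ 12768.0 - 3242.7*I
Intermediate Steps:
M = -⅓ (M = -3*⅑ = -⅓ ≈ -0.33333)
s = -19/6 (s = -3 + (½)*(-⅓) = -3 - ⅙ = -19/6 ≈ -3.1667)
r(H) = -8 + √(-2 + H) (r(H) = -8 + √(H - 2) = -8 + √(-2 + H))
x(o) = -8*o² (x(o) = -2*(o + o)*(o + o) = -2*2*o*2*o = -8*o²)
(s*x(r(1)))*8 = -(-76)*(-8 + √(-2 + 1))²/3*8 = -(-76)*(-8 + √(-1))²/3*8 = -(-76)*(-8 + I)²/3*8 = (76*(-8 + I)²/3)*8 = 608*(-8 + I)²/3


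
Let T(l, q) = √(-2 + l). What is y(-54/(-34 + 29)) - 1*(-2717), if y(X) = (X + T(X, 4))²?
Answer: 71061/25 + 216*√55/25 ≈ 2906.5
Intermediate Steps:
y(X) = (X + √(-2 + X))²
y(-54/(-34 + 29)) - 1*(-2717) = (-54/(-34 + 29) + √(-2 - 54/(-34 + 29)))² - 1*(-2717) = (-54/(-5) + √(-2 - 54/(-5)))² + 2717 = (-54*(-⅕) + √(-2 - 54*(-⅕)))² + 2717 = (54/5 + √(-2 + 54/5))² + 2717 = (54/5 + √(44/5))² + 2717 = (54/5 + 2*√55/5)² + 2717 = 2717 + (54/5 + 2*√55/5)²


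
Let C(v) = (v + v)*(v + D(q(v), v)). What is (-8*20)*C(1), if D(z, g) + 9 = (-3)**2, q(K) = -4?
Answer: -320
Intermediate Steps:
D(z, g) = 0 (D(z, g) = -9 + (-3)**2 = -9 + 9 = 0)
C(v) = 2*v**2 (C(v) = (v + v)*(v + 0) = (2*v)*v = 2*v**2)
(-8*20)*C(1) = (-8*20)*(2*1**2) = -320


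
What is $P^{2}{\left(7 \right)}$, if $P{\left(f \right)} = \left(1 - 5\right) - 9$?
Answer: $169$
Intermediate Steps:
$P{\left(f \right)} = -13$ ($P{\left(f \right)} = \left(1 - 5\right) - 9 = -4 - 9 = -13$)
$P^{2}{\left(7 \right)} = \left(-13\right)^{2} = 169$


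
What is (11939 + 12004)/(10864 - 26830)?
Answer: -7981/5322 ≈ -1.4996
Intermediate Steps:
(11939 + 12004)/(10864 - 26830) = 23943/(-15966) = 23943*(-1/15966) = -7981/5322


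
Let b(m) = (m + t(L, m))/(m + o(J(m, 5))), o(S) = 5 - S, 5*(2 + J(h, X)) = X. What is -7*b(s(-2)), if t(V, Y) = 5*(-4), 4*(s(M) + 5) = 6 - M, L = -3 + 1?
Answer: 161/3 ≈ 53.667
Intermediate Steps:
J(h, X) = -2 + X/5
L = -2
s(M) = -7/2 - M/4 (s(M) = -5 + (6 - M)/4 = -5 + (3/2 - M/4) = -7/2 - M/4)
t(V, Y) = -20
b(m) = (-20 + m)/(6 + m) (b(m) = (m - 20)/(m + (5 - (-2 + (⅕)*5))) = (-20 + m)/(m + (5 - (-2 + 1))) = (-20 + m)/(m + (5 - 1*(-1))) = (-20 + m)/(m + (5 + 1)) = (-20 + m)/(m + 6) = (-20 + m)/(6 + m))
-7*b(s(-2)) = -7*(-20 + (-7/2 - ¼*(-2)))/(6 + (-7/2 - ¼*(-2))) = -7*(-20 + (-7/2 + ½))/(6 + (-7/2 + ½)) = -7*(-20 - 3)/(6 - 3) = -7*(-23)/3 = -7*(-23/3) = 161/3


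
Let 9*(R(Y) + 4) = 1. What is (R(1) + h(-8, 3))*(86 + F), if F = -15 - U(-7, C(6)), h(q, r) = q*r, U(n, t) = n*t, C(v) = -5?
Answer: -1004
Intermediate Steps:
R(Y) = -35/9 (R(Y) = -4 + (⅑)*1 = -4 + ⅑ = -35/9)
F = -50 (F = -15 - (-7)*(-5) = -15 - 1*35 = -15 - 35 = -50)
(R(1) + h(-8, 3))*(86 + F) = (-35/9 - 8*3)*(86 - 50) = (-35/9 - 24)*36 = -251/9*36 = -1004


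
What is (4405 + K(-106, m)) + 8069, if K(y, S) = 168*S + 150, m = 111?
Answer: 31272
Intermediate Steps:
K(y, S) = 150 + 168*S
(4405 + K(-106, m)) + 8069 = (4405 + (150 + 168*111)) + 8069 = (4405 + (150 + 18648)) + 8069 = (4405 + 18798) + 8069 = 23203 + 8069 = 31272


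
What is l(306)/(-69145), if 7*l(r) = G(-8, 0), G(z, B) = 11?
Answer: -11/484015 ≈ -2.2727e-5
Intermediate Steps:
l(r) = 11/7 (l(r) = (⅐)*11 = 11/7)
l(306)/(-69145) = (11/7)/(-69145) = (11/7)*(-1/69145) = -11/484015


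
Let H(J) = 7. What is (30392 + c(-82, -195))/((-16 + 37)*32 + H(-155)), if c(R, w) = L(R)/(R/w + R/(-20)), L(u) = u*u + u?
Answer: 1370036/29197 ≈ 46.924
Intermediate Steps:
L(u) = u + u**2 (L(u) = u**2 + u = u + u**2)
c(R, w) = R*(1 + R)/(-R/20 + R/w) (c(R, w) = (R*(1 + R))/(R/w + R/(-20)) = (R*(1 + R))/(R/w + R*(-1/20)) = (R*(1 + R))/(R/w - R/20) = (R*(1 + R))/(-R/20 + R/w) = R*(1 + R)/(-R/20 + R/w))
(30392 + c(-82, -195))/((-16 + 37)*32 + H(-155)) = (30392 - 20*(-195)*(1 - 82)/(-20 - 195))/((-16 + 37)*32 + 7) = (30392 - 20*(-195)*(-81)/(-215))/(21*32 + 7) = (30392 - 20*(-195)*(-1/215)*(-81))/(672 + 7) = (30392 + 63180/43)/679 = (1370036/43)*(1/679) = 1370036/29197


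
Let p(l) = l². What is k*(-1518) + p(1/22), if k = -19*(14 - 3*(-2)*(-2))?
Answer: 27919057/484 ≈ 57684.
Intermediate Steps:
k = -38 (k = -19*(14 + 6*(-2)) = -19*(14 - 12) = -19*2 = -38)
k*(-1518) + p(1/22) = -38*(-1518) + (1/22)² = 57684 + (1/22)² = 57684 + 1/484 = 27919057/484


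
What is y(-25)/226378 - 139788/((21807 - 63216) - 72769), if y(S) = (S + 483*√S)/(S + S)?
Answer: 31644984953/25847387284 - 483*I/2263780 ≈ 1.2243 - 0.00021336*I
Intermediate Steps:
y(S) = (S + 483*√S)/(2*S) (y(S) = (S + 483*√S)/((2*S)) = (S + 483*√S)*(1/(2*S)) = (S + 483*√S)/(2*S))
y(-25)/226378 - 139788/((21807 - 63216) - 72769) = (½ + 483/(2*√(-25)))/226378 - 139788/((21807 - 63216) - 72769) = (½ + 483*(-I/5)/2)*(1/226378) - 139788/(-41409 - 72769) = (½ - 483*I/10)*(1/226378) - 139788/(-114178) = (1/452756 - 483*I/2263780) - 139788*(-1/114178) = (1/452756 - 483*I/2263780) + 69894/57089 = 31644984953/25847387284 - 483*I/2263780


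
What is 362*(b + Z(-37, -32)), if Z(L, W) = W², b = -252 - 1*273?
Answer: 180638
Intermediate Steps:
b = -525 (b = -252 - 273 = -525)
362*(b + Z(-37, -32)) = 362*(-525 + (-32)²) = 362*(-525 + 1024) = 362*499 = 180638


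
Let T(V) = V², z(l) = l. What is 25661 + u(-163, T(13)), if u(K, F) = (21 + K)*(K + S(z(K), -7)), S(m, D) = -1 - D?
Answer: 47955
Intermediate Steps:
u(K, F) = (6 + K)*(21 + K) (u(K, F) = (21 + K)*(K + (-1 - 1*(-7))) = (21 + K)*(K + (-1 + 7)) = (21 + K)*(K + 6) = (21 + K)*(6 + K) = (6 + K)*(21 + K))
25661 + u(-163, T(13)) = 25661 + (126 + (-163)² + 27*(-163)) = 25661 + (126 + 26569 - 4401) = 25661 + 22294 = 47955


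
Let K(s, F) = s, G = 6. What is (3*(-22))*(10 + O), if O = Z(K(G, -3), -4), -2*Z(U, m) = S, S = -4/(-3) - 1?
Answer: -649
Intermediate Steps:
S = ⅓ (S = -4*(-⅓) - 1 = 4/3 - 1 = ⅓ ≈ 0.33333)
Z(U, m) = -⅙ (Z(U, m) = -½*⅓ = -⅙)
O = -⅙ ≈ -0.16667
(3*(-22))*(10 + O) = (3*(-22))*(10 - ⅙) = -66*59/6 = -649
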